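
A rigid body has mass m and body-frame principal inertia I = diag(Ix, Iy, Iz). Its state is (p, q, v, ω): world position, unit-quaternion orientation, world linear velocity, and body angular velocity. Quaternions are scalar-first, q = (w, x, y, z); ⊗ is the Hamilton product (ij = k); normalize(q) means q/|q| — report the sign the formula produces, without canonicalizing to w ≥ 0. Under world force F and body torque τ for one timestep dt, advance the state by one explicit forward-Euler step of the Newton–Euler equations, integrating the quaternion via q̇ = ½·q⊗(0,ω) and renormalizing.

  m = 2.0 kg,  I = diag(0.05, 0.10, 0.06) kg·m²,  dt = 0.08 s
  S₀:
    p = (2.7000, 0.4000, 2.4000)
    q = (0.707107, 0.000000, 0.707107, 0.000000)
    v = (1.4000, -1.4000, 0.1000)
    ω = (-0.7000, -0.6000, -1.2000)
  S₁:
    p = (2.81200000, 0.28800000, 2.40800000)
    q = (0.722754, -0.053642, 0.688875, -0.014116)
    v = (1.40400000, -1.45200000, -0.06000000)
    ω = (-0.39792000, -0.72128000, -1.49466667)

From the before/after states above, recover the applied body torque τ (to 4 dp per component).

τ = (0.1600, -0.1600, -0.2000)

rate change Δω = (0.30208000, -0.12128000, -0.29466667)
I·α + gyro = (0.1600, -0.1600, -0.2000)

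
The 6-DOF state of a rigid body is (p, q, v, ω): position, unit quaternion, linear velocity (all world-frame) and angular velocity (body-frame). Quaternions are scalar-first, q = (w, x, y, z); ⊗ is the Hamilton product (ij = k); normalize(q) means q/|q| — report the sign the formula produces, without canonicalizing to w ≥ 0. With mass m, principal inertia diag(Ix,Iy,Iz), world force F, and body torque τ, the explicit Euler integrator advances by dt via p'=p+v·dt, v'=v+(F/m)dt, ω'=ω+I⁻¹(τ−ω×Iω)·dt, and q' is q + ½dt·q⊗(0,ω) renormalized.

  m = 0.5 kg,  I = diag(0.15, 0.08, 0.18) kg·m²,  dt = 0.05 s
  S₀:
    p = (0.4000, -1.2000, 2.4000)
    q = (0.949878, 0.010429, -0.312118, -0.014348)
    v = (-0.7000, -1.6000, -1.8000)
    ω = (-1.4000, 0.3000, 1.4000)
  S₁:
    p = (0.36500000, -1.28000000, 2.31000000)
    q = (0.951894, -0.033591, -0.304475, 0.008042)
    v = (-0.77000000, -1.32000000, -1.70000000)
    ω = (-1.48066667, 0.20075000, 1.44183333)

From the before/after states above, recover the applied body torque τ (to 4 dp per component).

Δω = ω₁−ω₀ = (-0.08066667, -0.09925000, 0.04183333)
I·α + gyro = (-0.2000, -0.1000, 0.1800)

τ = (-0.2000, -0.1000, 0.1800)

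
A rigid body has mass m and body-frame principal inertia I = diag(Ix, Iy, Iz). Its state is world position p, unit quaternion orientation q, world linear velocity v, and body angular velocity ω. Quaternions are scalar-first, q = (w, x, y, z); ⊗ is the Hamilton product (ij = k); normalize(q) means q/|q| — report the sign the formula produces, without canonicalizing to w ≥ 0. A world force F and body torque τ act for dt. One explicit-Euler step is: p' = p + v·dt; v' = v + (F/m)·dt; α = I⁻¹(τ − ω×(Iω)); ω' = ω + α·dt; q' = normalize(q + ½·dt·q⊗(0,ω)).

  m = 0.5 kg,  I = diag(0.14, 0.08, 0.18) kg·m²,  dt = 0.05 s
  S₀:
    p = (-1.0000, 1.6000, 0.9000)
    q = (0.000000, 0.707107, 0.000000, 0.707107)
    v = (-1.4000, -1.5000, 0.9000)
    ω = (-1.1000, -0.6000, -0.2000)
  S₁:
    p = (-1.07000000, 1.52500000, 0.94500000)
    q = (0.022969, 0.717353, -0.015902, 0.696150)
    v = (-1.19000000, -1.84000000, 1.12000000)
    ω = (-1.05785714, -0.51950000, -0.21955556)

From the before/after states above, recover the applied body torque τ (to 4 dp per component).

τ = (0.1300, 0.1200, -0.1100)

Δω = ω₁−ω₀ = (0.04214286, 0.08050000, -0.01955556)
precession coupling = (0.0120, -0.0088, -0.0396)
applied torque τ = (0.1300, 0.1200, -0.1100)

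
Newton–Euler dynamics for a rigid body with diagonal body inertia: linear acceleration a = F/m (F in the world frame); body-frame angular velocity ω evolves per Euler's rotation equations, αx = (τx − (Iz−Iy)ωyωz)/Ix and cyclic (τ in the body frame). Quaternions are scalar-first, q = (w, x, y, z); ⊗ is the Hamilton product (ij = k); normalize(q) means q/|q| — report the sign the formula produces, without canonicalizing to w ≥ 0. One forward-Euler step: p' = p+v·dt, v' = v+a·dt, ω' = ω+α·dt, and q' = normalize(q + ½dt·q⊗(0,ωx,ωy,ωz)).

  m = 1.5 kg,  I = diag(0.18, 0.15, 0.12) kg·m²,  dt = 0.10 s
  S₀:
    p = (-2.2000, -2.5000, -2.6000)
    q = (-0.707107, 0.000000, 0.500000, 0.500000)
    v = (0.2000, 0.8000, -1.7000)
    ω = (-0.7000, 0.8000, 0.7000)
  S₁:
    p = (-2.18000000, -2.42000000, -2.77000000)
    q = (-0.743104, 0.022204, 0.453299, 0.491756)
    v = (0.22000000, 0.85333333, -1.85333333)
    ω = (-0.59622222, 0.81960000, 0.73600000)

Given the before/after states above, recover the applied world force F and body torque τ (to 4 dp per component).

Δv = v₁−v₀ = (0.02000000, 0.05333333, -0.15333333)
F = m·Δv/dt = (0.3000, 0.8000, -2.3000)
ω₁ − ω₀ = (0.10377778, 0.01960000, 0.03600000)
I·α + gyro = (0.1700, 0.0000, 0.0600)

F = (0.3000, 0.8000, -2.3000)
τ = (0.1700, 0.0000, 0.0600)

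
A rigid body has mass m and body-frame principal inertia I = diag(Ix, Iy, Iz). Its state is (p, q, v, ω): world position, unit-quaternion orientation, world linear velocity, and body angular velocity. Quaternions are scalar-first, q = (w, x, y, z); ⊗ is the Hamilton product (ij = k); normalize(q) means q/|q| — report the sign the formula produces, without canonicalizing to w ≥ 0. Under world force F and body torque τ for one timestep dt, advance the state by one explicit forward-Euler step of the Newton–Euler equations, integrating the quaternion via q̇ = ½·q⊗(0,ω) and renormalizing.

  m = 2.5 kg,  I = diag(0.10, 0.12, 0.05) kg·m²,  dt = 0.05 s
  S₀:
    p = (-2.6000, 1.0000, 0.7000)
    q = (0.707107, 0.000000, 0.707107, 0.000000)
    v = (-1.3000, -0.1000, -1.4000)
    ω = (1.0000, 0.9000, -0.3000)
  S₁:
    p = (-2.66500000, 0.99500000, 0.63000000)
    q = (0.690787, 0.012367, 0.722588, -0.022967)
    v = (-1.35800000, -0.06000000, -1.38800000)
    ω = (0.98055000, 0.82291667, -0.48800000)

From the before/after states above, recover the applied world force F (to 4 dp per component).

F = (-2.9000, 2.0000, 0.6000)

Δv = v₁−v₀ = (-0.05800000, 0.04000000, 0.01200000)
applied force F = (-2.9000, 2.0000, 0.6000)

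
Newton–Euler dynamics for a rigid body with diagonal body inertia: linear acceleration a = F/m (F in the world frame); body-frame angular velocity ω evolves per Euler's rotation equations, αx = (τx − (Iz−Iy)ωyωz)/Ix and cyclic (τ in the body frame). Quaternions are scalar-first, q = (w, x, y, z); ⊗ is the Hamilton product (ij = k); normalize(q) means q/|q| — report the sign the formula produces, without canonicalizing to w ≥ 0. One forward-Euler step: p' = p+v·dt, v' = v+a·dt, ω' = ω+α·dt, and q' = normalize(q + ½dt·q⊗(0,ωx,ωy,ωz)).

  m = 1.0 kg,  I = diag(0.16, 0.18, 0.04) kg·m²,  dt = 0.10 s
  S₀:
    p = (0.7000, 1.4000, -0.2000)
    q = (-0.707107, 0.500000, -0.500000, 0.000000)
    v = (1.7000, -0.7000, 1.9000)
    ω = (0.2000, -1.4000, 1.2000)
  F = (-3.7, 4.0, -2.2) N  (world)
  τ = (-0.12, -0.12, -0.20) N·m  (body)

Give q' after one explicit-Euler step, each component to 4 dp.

q' = (-0.7439, 0.4610, -0.4784, -0.0721)

2q̇ = q⊗(0,ω) = (-0.8000000, -0.7414214, 0.3899498, -1.4485284)
updated quaternion q' = (-0.7439, 0.4610, -0.4784, -0.0721)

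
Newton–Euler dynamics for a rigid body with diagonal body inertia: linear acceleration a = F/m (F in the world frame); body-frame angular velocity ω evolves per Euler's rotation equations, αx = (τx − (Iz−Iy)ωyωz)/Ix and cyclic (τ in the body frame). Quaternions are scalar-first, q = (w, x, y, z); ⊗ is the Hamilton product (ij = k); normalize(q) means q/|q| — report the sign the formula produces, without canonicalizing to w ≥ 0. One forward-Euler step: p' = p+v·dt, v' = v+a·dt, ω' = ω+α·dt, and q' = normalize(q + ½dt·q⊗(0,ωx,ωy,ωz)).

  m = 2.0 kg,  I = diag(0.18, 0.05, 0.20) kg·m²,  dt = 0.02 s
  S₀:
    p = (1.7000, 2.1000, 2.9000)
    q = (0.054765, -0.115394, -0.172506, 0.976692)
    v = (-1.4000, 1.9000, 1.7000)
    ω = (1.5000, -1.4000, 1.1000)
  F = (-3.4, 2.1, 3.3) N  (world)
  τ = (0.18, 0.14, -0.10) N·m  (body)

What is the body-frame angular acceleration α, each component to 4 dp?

gyro term ω×Iω = (-0.2310, -0.0330, 0.2730)
angular accel α = (2.2833, 3.4600, -1.8650)

α = (2.2833, 3.4600, -1.8650)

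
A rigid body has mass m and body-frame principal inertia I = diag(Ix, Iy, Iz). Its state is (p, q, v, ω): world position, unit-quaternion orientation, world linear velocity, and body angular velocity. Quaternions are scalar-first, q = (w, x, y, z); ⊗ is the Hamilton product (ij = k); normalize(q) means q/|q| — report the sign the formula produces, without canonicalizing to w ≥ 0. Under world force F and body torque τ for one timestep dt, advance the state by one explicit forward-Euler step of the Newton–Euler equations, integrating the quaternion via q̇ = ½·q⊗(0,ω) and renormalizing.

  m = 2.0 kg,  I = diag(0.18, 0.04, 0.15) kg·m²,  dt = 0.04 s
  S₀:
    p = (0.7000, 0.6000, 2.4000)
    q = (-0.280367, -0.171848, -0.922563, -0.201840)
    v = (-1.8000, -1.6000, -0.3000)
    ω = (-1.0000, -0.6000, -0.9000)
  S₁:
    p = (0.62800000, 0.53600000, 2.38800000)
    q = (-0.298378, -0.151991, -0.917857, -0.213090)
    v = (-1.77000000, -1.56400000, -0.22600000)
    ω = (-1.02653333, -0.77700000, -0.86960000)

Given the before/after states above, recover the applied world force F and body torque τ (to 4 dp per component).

v₁ − v₀ = (0.03000000, 0.03600000, 0.07400000)
m·(v₁−v₀)/dt = (1.5000, 1.8000, 3.7000)
Δω = ω₁−ω₀ = (-0.02653333, -0.17700000, 0.03040000)
precession coupling = (0.0594, 0.0270, -0.0840)
τ = I·(Δω/dt) + ω₀×(Iω₀) = (-0.0600, -0.1500, 0.0300)

F = (1.5000, 1.8000, 3.7000)
τ = (-0.0600, -0.1500, 0.0300)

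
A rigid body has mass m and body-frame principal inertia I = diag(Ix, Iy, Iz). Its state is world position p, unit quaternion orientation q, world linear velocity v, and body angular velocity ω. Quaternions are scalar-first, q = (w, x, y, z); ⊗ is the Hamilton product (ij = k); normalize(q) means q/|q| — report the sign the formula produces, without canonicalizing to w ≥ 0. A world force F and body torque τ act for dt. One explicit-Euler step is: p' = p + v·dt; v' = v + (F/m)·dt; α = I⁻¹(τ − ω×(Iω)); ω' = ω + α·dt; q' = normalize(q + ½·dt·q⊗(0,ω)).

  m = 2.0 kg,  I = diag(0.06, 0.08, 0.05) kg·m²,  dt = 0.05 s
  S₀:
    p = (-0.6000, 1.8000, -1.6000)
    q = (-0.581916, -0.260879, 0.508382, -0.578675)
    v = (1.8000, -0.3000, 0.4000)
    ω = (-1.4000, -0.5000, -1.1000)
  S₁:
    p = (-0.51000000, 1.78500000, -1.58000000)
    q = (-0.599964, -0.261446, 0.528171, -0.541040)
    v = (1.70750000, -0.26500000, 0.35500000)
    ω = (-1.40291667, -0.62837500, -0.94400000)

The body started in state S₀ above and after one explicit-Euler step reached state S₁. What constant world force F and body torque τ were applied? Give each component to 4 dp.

ω₁ − ω₀ = (-0.00291667, -0.12837500, 0.15600000)
I·α + gyro = (-0.0200, -0.1900, 0.1700)
Δv = v₁−v₀ = (-0.09250000, 0.03500000, -0.04500000)
applied force F = (-3.7000, 1.4000, -1.8000)

F = (-3.7000, 1.4000, -1.8000)
τ = (-0.0200, -0.1900, 0.1700)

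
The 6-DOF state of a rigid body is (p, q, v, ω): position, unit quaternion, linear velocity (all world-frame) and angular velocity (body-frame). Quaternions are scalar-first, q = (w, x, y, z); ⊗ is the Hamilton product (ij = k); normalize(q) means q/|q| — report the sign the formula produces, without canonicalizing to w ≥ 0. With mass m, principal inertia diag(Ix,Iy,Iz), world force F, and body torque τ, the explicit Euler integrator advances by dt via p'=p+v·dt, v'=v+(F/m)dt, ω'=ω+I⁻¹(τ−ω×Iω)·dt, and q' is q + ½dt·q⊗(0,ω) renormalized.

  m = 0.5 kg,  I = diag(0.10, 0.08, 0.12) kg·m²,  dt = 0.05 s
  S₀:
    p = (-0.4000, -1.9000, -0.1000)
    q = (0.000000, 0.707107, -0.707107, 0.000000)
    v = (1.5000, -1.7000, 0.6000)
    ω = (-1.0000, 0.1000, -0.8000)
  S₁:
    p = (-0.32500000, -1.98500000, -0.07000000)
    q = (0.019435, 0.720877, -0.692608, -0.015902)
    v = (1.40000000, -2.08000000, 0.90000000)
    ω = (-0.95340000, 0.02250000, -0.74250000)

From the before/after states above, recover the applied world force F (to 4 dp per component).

F = (-1.0000, -3.8000, 3.0000)

Δv = v₁−v₀ = (-0.10000000, -0.38000000, 0.30000000)
applied force F = (-1.0000, -3.8000, 3.0000)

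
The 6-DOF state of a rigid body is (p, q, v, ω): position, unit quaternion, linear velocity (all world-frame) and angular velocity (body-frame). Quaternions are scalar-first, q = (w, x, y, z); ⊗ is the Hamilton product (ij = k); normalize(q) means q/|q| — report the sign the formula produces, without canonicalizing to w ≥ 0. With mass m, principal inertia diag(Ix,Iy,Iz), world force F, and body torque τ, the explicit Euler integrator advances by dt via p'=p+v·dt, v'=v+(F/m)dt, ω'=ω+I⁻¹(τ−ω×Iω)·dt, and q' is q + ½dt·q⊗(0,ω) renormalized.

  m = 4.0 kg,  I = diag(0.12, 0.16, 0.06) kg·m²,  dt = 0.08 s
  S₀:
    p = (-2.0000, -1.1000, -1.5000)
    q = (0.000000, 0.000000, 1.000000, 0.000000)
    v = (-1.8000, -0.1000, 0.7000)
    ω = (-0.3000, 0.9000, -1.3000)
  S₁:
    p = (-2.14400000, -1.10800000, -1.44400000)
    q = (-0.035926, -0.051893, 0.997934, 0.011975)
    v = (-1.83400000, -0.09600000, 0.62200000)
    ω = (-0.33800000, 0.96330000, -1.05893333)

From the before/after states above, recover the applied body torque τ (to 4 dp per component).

rate change Δω = (-0.03800000, 0.06330000, 0.24106667)
ω₀×(Iω₀) = (0.1170, 0.0234, -0.0108)
applied torque τ = (0.0600, 0.1500, 0.1700)

τ = (0.0600, 0.1500, 0.1700)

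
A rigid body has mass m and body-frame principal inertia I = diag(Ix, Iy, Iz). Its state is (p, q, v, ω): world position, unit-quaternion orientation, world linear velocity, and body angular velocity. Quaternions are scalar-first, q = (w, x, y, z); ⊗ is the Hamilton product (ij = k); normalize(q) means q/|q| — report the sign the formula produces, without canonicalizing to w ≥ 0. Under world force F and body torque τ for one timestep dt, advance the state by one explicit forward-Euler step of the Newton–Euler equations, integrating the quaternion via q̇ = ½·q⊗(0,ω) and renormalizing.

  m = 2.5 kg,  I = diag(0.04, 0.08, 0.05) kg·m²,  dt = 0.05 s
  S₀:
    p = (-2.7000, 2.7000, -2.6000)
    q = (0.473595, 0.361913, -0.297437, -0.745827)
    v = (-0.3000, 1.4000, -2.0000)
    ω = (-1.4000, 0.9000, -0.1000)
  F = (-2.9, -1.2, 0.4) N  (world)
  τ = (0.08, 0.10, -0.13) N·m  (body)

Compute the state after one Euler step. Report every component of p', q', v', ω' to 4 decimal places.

linear accel F/m = (-1.1600, -0.4800, 0.1600)
new position p' = (-2.7150, 2.7700, -2.7000)
v + (F/m)dt = (-0.3580, 1.3760, -1.9920)
precession coupling ω×(Iω) = (0.0027, -0.0014, -0.0504)
α = I⁻¹(τ − ω×Iω) = (1.9325, 1.2675, -1.5920)
new body rate ω' = (-1.3034, 0.9634, -0.1796)
q⊗(0,ω) = (0.6997888, 0.0379550, 1.5065846, -0.1380496)
q' = normalize(q + ½dt·q⊗(0,ω)) = (0.4907, 0.3625, -0.2595, -0.7486)

p' = (-2.7150, 2.7700, -2.7000)
q' = (0.4907, 0.3625, -0.2595, -0.7486)
v' = (-0.3580, 1.3760, -1.9920)
ω' = (-1.3034, 0.9634, -0.1796)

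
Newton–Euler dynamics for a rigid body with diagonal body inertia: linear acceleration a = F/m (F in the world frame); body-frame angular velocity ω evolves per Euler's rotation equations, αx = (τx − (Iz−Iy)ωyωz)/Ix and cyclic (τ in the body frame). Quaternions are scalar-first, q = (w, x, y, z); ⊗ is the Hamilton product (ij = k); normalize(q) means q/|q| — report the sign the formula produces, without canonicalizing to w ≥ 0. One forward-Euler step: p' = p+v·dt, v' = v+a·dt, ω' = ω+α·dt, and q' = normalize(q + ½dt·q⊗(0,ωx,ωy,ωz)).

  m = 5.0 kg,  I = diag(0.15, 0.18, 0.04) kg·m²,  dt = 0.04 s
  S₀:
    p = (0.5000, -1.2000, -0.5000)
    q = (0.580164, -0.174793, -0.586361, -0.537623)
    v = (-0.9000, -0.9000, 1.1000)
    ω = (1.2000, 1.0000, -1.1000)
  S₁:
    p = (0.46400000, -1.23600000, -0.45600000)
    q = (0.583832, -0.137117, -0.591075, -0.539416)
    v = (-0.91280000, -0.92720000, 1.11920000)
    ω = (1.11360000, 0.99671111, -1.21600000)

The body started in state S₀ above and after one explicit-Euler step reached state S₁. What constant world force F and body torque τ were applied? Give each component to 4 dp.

F = (-1.6000, -3.4000, 2.4000)
τ = (-0.1700, -0.1600, -0.0800)

Δω = ω₁−ω₀ = (-0.08640000, -0.00328889, -0.11600000)
ω₀×(Iω₀) = (0.1540, -0.1452, 0.0360)
applied torque τ = (-0.1700, -0.1600, -0.0800)
Δv = v₁−v₀ = (-0.01280000, -0.02720000, 0.01920000)
m·(v₁−v₀)/dt = (-1.6000, -3.4000, 2.4000)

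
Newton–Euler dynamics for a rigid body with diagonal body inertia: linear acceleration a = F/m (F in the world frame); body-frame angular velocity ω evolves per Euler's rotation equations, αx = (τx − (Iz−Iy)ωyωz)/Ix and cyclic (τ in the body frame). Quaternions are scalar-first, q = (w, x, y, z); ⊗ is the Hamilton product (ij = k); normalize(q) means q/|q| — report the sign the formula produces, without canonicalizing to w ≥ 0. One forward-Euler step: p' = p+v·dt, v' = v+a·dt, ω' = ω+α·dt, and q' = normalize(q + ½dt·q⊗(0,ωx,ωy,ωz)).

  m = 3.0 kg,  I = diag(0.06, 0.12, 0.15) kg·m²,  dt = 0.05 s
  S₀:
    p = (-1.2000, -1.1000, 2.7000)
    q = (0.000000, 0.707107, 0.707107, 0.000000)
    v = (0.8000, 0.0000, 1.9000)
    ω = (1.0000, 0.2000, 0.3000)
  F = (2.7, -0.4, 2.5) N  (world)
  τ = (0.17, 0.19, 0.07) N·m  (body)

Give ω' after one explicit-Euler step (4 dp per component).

ω' = (1.1402, 0.2904, 0.3193)

precession coupling ω×(Iω) = (0.0018, -0.0270, 0.0120)
α = I⁻¹(τ − ω×Iω) = (2.8033, 1.8083, 0.3867)
ω' = ω + α·dt = (1.1402, 0.2904, 0.3193)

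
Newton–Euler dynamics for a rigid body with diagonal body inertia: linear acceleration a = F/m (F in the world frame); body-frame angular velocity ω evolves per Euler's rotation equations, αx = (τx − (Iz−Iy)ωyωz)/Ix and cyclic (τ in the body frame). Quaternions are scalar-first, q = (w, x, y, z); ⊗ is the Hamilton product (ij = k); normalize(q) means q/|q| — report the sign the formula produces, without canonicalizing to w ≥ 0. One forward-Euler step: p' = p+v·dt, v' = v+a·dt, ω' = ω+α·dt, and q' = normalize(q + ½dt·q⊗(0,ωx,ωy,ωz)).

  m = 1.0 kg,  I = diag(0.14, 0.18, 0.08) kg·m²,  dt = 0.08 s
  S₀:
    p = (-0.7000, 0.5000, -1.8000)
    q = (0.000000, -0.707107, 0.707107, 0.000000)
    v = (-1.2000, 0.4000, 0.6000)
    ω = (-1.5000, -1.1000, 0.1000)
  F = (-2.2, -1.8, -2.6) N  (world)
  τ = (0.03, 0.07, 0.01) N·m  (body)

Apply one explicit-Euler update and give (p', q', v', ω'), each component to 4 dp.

(τ − ω×Iω)/I = (0.1357, 0.4389, -0.7000)
ω + α·dt = (-1.4891, -1.0649, 0.0440)
q⊗(0,ω) = (-0.2828428, 0.0707107, 0.0707107, 1.8384782)
q + ½dt·q⊗(0,ω), renormalized = (-0.0113, -0.7023, 0.7080, 0.0733)
new position p' = (-0.7960, 0.5320, -1.7520)
new velocity v' = (-1.3760, 0.2560, 0.3920)

p' = (-0.7960, 0.5320, -1.7520)
q' = (-0.0113, -0.7023, 0.7080, 0.0733)
v' = (-1.3760, 0.2560, 0.3920)
ω' = (-1.4891, -1.0649, 0.0440)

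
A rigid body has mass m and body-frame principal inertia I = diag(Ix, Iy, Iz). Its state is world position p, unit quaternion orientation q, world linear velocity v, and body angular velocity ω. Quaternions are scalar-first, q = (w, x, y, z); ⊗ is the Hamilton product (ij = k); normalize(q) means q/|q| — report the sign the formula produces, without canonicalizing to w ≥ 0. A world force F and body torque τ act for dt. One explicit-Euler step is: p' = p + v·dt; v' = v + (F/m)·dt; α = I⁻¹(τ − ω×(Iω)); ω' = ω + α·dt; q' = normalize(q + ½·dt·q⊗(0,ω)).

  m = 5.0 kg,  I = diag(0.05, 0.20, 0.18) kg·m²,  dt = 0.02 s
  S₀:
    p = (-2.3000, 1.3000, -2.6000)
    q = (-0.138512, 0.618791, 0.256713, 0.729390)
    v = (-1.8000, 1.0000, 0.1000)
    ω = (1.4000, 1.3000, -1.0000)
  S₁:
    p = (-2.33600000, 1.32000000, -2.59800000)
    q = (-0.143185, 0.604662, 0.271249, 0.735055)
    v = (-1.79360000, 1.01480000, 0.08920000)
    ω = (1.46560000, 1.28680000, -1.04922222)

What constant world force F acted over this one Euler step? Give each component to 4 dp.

F = (1.6000, 3.7000, -2.7000)

velocity change Δv = (0.00640000, 0.01480000, -0.01080000)
applied force F = (1.6000, 3.7000, -2.7000)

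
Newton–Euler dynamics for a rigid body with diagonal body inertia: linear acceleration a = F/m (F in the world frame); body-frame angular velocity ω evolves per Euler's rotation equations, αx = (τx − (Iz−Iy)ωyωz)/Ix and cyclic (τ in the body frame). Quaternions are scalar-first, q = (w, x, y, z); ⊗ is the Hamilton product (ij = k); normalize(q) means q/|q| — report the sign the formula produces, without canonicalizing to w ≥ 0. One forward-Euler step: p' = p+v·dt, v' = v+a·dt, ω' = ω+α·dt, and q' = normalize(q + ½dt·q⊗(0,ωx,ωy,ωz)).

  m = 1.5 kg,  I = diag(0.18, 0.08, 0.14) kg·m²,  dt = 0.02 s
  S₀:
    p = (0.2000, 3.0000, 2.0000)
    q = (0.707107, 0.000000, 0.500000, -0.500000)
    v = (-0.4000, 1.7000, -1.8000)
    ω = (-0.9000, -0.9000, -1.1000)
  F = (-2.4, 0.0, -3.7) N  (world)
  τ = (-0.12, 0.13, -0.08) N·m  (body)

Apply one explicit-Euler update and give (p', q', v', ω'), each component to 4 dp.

p' = (0.1920, 3.0340, 1.9640)
q' = (0.7060, -0.0164, 0.4981, -0.5032)
v' = (-0.4320, 1.7000, -1.8493)
ω' = (-0.9199, -0.8774, -1.0999)

linear accel F/m = (-1.6000, 0.0000, -2.4667)
new position p' = (0.1920, 3.0340, 1.9640)
new velocity v' = (-0.4320, 1.7000, -1.8493)
α = I⁻¹(τ − ω×Iω) = (-0.9967, 1.1300, 0.0071)
ω + α·dt = (-0.9199, -0.8774, -1.0999)
q⊗(0,ω) = (-0.1000000, -1.6363963, -0.1863963, -0.3278177)
updated quaternion q' = (0.7060, -0.0164, 0.4981, -0.5032)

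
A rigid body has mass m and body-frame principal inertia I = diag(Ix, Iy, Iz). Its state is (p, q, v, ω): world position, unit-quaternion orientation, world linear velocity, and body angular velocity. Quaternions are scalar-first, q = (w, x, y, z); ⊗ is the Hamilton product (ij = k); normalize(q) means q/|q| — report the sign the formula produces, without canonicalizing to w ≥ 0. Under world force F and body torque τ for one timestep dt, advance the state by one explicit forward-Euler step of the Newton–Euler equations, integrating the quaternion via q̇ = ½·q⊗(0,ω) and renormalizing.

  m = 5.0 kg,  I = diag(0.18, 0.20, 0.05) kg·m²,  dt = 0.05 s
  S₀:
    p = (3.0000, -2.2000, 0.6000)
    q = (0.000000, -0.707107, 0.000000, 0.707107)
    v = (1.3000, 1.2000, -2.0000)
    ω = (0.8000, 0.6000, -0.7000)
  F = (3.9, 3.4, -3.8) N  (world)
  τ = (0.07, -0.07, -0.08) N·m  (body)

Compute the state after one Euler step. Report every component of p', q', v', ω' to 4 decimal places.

precession coupling ω×(Iω) = (0.0630, -0.0728, 0.0096)
(τ − ω×Iω)/I = (0.0389, 0.0140, -1.7920)
new body rate ω' = (0.8019, 0.6007, -0.7896)
q⊗(0,ω) = (1.0606605, -0.4242642, 0.0707107, -0.4242642)
q + ½dt·q⊗(0,ω), renormalized = (0.0265, -0.7174, 0.0018, 0.6962)
p + v·dt = (3.0650, -2.1400, 0.5000)
new velocity v' = (1.3390, 1.2340, -2.0380)

p' = (3.0650, -2.1400, 0.5000)
q' = (0.0265, -0.7174, 0.0018, 0.6962)
v' = (1.3390, 1.2340, -2.0380)
ω' = (0.8019, 0.6007, -0.7896)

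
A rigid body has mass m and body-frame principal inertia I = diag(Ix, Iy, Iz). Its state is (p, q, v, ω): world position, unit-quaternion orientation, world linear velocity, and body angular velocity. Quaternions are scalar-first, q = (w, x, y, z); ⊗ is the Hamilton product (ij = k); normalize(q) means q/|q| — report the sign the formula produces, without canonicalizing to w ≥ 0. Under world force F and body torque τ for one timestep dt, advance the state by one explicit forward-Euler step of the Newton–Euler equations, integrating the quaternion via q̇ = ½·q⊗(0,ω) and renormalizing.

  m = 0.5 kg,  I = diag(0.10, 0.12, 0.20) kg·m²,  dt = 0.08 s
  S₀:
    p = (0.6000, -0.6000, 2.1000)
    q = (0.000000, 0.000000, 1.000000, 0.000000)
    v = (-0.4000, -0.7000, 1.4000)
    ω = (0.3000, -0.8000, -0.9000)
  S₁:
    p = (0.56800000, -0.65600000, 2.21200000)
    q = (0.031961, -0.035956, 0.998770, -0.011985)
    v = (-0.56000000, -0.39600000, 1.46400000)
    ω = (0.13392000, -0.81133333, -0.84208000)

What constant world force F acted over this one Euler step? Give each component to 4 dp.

F = (-1.0000, 1.9000, 0.4000)

v₁ − v₀ = (-0.16000000, 0.30400000, 0.06400000)
F = m·Δv/dt = (-1.0000, 1.9000, 0.4000)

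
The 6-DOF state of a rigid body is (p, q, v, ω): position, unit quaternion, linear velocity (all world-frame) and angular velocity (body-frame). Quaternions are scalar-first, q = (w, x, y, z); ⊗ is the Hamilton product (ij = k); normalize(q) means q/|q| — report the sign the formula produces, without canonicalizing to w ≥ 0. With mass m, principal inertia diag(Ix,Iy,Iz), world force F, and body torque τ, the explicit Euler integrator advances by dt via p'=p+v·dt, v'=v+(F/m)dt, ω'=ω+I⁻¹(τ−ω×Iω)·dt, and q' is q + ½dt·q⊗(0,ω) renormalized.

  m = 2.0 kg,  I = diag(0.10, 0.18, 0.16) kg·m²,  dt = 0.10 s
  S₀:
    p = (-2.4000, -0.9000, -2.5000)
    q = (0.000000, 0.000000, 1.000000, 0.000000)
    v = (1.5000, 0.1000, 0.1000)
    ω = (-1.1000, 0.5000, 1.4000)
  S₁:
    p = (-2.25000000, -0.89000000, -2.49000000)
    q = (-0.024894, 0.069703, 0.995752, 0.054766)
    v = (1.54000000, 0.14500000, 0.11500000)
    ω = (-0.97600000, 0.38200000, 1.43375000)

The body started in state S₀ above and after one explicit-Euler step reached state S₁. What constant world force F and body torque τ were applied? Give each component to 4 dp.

ω₁ − ω₀ = (0.12400000, -0.11800000, 0.03375000)
ω₀×(Iω₀) = (-0.0140, 0.0924, -0.0440)
applied torque τ = (0.1100, -0.1200, 0.0100)
v₁ − v₀ = (0.04000000, 0.04500000, 0.01500000)
F = m·Δv/dt = (0.8000, 0.9000, 0.3000)

F = (0.8000, 0.9000, 0.3000)
τ = (0.1100, -0.1200, 0.0100)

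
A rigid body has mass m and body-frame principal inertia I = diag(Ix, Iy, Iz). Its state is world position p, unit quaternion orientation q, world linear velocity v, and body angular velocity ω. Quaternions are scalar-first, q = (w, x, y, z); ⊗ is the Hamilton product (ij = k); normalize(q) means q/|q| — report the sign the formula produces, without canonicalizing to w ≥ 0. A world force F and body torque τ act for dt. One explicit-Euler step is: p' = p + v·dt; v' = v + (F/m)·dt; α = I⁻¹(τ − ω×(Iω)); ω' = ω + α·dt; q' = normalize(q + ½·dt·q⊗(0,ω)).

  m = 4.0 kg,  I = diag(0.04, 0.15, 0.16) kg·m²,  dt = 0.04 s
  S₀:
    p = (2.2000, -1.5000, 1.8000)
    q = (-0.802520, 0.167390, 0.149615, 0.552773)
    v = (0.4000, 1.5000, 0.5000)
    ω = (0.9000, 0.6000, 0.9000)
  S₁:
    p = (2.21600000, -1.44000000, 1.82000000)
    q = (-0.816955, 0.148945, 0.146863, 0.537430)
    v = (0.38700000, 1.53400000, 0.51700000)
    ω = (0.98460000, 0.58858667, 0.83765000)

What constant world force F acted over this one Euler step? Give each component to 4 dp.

Δv = v₁−v₀ = (-0.01300000, 0.03400000, 0.01700000)
applied force F = (-1.3000, 3.4000, 1.7000)

F = (-1.3000, 3.4000, 1.7000)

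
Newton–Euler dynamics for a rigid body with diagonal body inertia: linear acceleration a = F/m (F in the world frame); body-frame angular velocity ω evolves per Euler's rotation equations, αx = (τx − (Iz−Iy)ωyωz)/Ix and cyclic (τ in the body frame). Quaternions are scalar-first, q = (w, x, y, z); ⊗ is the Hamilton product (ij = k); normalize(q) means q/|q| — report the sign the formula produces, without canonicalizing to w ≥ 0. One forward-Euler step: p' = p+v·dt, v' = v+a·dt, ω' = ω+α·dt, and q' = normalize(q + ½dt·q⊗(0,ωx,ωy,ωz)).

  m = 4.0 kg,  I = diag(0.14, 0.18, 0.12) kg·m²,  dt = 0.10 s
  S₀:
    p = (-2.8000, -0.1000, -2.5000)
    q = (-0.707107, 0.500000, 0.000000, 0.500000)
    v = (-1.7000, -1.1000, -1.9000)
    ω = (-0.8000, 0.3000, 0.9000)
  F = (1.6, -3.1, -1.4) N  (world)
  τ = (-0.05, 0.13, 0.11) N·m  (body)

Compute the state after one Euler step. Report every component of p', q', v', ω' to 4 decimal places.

p' = (-2.9700, -0.2100, -2.6900)
q' = (-0.7082, 0.5198, -0.0530, 0.4748)
v' = (-1.6600, -1.1775, -1.9350)
ω' = (-0.8241, 0.3802, 0.9997)

a = (0.4000, -0.7750, -0.3500)
p' = p + v·dt = (-2.9700, -0.2100, -2.6900)
v' = v + a·dt = (-1.6600, -1.1775, -1.9350)
gyro term ω×Iω = (-0.0162, -0.0144, -0.0096)
(τ − ω×Iω)/I = (-0.2414, 0.8022, 0.9967)
ω' = ω + α·dt = (-0.8241, 0.3802, 0.9997)
2q̇ = q⊗(0,ω) = (-0.0500000, 0.4156856, -1.0621321, -0.4863963)
q' = normalize(q + ½dt·q⊗(0,ω)) = (-0.7082, 0.5198, -0.0530, 0.4748)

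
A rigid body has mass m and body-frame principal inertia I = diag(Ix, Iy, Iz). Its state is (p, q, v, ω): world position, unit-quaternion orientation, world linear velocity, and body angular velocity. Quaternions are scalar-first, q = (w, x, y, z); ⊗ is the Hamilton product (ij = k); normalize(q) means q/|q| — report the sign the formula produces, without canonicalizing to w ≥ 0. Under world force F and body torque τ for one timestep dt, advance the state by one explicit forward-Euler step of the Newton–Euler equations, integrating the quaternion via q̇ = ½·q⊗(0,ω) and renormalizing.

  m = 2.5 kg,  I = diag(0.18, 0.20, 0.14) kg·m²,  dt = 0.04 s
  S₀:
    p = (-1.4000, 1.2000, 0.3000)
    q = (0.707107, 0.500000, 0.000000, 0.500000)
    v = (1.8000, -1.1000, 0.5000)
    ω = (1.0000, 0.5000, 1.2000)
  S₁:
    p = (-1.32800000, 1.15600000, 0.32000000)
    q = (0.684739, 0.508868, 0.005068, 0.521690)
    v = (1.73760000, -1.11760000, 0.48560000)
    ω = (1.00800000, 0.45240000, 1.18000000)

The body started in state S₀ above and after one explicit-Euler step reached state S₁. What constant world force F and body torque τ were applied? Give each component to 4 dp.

v₁ − v₀ = (-0.06240000, -0.01760000, -0.01440000)
m·(v₁−v₀)/dt = (-3.9000, -1.1000, -0.9000)
Δω = ω₁−ω₀ = (0.00800000, -0.04760000, -0.02000000)
gyro term ω₀×Iω₀ = (-0.0360, 0.0480, 0.0100)
I·α + gyro = (0.0000, -0.1900, -0.0600)

F = (-3.9000, -1.1000, -0.9000)
τ = (0.0000, -0.1900, -0.0600)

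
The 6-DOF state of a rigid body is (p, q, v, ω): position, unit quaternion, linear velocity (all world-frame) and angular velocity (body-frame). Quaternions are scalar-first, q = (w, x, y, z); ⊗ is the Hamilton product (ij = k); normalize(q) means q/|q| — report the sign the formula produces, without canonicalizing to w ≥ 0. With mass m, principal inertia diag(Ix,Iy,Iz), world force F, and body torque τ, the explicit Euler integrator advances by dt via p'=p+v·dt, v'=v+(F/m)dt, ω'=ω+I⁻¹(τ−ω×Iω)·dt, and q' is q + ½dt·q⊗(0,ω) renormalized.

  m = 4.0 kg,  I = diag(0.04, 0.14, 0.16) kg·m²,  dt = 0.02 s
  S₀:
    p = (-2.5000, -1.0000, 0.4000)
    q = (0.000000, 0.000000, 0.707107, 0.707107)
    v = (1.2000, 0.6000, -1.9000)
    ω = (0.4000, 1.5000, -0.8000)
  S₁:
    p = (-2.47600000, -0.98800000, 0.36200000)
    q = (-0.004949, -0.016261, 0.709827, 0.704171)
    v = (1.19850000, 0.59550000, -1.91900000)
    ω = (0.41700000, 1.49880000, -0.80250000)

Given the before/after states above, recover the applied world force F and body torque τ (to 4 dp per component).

Δω = ω₁−ω₀ = (0.01700000, -0.00120000, -0.00250000)
gyro term ω₀×Iω₀ = (-0.0240, 0.0384, 0.0600)
τ = I·(Δω/dt) + ω₀×(Iω₀) = (0.0100, 0.0300, 0.0400)
Δv = v₁−v₀ = (-0.00150000, -0.00450000, -0.01900000)
F = m·Δv/dt = (-0.3000, -0.9000, -3.8000)

F = (-0.3000, -0.9000, -3.8000)
τ = (0.0100, 0.0300, 0.0400)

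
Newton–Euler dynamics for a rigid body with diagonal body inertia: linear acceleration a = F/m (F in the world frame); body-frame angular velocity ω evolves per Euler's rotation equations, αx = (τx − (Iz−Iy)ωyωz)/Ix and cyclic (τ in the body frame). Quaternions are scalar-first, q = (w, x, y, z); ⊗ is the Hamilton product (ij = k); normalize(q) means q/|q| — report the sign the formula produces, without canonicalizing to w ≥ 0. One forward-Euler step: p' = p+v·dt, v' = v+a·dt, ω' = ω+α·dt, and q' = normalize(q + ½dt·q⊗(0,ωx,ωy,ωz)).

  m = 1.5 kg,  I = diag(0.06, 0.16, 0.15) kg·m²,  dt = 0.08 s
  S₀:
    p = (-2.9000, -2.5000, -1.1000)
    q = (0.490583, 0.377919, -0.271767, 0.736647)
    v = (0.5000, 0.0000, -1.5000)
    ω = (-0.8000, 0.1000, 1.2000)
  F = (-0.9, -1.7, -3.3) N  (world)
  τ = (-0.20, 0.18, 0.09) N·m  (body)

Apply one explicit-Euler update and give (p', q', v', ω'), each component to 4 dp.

a = (-0.6000, -1.1333, -2.2000)
p + v·dt = (-2.8600, -2.5000, -1.2200)
v' = v + a·dt = (0.4520, -0.0907, -1.6760)
gyro term ω×Iω = (-0.0012, 0.0864, -0.0080)
angular accel α = (-3.3133, 0.5850, 0.6533)
ω' = ω + α·dt = (-1.0651, 0.1468, 1.2523)
Hamilton product q⊗(0,ω) = (-0.5544645, -0.7922515, -0.9937621, 0.4090779)
updated quaternion q' = (0.4676, 0.3457, -0.3110, 0.7518)

p' = (-2.8600, -2.5000, -1.2200)
q' = (0.4676, 0.3457, -0.3110, 0.7518)
v' = (0.4520, -0.0907, -1.6760)
ω' = (-1.0651, 0.1468, 1.2523)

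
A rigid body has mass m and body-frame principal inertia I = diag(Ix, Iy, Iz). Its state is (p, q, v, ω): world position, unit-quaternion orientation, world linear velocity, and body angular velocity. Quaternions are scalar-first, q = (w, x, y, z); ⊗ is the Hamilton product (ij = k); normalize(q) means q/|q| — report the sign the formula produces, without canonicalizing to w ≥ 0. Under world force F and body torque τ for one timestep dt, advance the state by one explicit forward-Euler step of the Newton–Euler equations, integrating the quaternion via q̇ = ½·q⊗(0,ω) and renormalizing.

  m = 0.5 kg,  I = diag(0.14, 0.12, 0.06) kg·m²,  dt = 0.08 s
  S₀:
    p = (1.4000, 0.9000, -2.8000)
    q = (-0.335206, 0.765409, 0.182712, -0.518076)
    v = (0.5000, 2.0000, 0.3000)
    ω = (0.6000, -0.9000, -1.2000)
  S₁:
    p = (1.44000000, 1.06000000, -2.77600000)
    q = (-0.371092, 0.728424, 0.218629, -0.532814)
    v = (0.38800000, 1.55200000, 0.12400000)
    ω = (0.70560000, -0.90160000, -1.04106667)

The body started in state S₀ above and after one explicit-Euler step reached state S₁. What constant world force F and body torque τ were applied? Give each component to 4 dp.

Δω = ω₁−ω₀ = (0.10560000, -0.00160000, 0.15893333)
applied torque τ = (0.1200, -0.0600, 0.1300)
Δv = v₁−v₀ = (-0.11200000, -0.44800000, -0.17600000)
m·(v₁−v₀)/dt = (-0.7000, -2.8000, -1.1000)

F = (-0.7000, -2.8000, -1.1000)
τ = (0.1200, -0.0600, 0.1300)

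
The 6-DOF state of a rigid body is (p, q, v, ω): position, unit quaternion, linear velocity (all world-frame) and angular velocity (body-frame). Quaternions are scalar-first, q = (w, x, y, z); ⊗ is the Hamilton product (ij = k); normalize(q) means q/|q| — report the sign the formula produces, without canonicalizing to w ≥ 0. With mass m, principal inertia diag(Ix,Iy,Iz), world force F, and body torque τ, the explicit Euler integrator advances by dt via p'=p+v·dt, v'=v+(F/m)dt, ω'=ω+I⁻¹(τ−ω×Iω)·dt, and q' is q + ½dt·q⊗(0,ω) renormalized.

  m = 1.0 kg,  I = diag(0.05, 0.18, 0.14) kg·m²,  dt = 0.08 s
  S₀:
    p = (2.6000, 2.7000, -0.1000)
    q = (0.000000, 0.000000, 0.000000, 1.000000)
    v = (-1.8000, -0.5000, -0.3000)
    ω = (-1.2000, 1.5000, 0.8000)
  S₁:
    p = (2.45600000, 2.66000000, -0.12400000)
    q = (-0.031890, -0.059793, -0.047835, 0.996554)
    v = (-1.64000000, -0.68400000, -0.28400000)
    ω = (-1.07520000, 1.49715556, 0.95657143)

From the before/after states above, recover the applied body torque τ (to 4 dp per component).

τ = (0.0300, 0.0800, 0.0400)

rate change Δω = (0.12480000, -0.00284444, 0.15657143)
applied torque τ = (0.0300, 0.0800, 0.0400)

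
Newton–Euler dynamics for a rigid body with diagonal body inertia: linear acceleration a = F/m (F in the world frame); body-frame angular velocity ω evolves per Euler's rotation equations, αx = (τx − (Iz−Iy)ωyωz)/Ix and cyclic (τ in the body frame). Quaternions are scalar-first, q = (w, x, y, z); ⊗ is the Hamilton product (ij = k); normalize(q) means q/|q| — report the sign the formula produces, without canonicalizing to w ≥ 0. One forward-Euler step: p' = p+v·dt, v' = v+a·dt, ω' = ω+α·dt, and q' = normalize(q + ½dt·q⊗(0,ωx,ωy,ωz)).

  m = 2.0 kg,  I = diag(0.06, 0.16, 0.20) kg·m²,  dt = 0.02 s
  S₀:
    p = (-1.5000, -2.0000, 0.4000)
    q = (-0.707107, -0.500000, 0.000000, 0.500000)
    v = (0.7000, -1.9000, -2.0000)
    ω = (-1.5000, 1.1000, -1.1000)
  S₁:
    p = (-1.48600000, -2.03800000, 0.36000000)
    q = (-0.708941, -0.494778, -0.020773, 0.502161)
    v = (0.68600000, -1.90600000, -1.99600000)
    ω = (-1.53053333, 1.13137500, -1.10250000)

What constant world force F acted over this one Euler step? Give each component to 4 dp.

F = (-1.4000, -0.6000, 0.4000)

v₁ − v₀ = (-0.01400000, -0.00600000, 0.00400000)
applied force F = (-1.4000, -0.6000, 0.4000)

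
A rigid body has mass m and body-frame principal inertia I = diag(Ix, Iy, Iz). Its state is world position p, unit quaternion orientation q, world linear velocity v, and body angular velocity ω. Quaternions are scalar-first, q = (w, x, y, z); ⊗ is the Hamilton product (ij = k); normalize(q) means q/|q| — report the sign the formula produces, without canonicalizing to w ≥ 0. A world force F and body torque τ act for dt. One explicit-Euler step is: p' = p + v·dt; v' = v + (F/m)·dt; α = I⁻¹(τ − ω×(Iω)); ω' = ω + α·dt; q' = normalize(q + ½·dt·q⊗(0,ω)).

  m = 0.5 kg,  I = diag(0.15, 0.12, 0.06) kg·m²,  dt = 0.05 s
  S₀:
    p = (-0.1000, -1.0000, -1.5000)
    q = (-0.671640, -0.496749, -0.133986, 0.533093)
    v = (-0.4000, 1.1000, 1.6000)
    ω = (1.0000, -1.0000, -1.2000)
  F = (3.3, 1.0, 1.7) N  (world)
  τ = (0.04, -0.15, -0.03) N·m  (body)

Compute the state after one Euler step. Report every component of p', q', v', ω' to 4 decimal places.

p + v·dt = (-0.1200, -0.9450, -1.4200)
new velocity v' = (-0.0700, 1.2000, 1.7700)
angular accel α = (0.7467, -0.3500, -1.0000)
ω' = ω + α·dt = (1.0373, -1.0175, -1.2500)
2q̇ = q⊗(0,ω) = (1.0024746, 0.0222362, 0.6086342, 1.4367030)
updated quaternion q' = (-0.6459, -0.4957, -0.1186, 0.5684)

p' = (-0.1200, -0.9450, -1.4200)
q' = (-0.6459, -0.4957, -0.1186, 0.5684)
v' = (-0.0700, 1.2000, 1.7700)
ω' = (1.0373, -1.0175, -1.2500)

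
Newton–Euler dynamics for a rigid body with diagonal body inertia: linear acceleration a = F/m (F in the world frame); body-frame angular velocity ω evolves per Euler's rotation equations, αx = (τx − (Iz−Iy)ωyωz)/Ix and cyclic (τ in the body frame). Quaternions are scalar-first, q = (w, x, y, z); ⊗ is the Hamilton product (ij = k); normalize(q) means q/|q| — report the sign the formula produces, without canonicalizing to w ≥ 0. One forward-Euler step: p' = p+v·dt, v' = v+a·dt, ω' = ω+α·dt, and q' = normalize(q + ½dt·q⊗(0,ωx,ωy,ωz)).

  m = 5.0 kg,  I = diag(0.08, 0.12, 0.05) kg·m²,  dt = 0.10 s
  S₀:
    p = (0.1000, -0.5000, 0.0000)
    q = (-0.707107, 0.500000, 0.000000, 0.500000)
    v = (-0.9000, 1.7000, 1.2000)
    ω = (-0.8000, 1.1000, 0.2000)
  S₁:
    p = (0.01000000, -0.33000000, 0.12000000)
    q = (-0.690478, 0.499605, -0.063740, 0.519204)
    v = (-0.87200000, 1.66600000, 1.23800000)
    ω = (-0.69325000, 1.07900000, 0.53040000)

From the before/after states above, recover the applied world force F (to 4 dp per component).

F = (1.4000, -1.7000, 1.9000)

velocity change Δv = (0.02800000, -0.03400000, 0.03800000)
applied force F = (1.4000, -1.7000, 1.9000)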